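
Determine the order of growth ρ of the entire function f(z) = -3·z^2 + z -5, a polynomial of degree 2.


|f(z)| ≤ Σ|c_k|·r^k = O(r^2) as r → ∞. Polynomial growth is O(e^{r^ε}) for every ε > 0 (since r^2/e^{r^ε} → 0), so ρ ≤ ε for all ε > 0, i.e. ρ = 0. Every nonconstant polynomial has order 0.
Therefore ρ = 0.

Order ρ = 0.


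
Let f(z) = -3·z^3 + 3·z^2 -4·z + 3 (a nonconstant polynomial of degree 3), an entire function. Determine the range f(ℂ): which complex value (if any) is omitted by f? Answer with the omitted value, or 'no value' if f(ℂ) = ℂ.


Little Picard bounds the complement of f(ℂ) to at most one point.
For every w ∈ ℂ, the equation p(z) − w = 0 is a nonconstant polynomial in z and hence has at least one root by the fundamental theorem of algebra. So p is surjective onto ℂ, omitting no value.

Omitted value: no value.


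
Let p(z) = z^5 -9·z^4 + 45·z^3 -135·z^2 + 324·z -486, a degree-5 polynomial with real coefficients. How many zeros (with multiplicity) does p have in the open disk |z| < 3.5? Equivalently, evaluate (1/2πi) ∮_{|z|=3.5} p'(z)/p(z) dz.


The zeros of p are: (0 + 3i), (0 - 3i), (3 + 3i), (3 - 3i), 3.
Their magnitudes are: 3, 3, 4.243, 4.243, 3.
Zeros with |z| < R = 3.5: (0 + 3i), (0 - 3i), 3.
Count = 3.
By the argument principle, (1/2πi) ∮_{|z|=R} p'(z)/p(z) dz equals exactly this count.

Number of zeros inside |z| < 3.5: 3.


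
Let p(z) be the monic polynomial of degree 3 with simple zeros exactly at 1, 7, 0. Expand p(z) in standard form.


The polynomial is p(z) = ∏_{α ∈ S} (z − α), where S = {1, 7, 0}.
Expanding the product yields: p(z) = z^3 -8·z^2 + 7·z.
The resulting polynomial has degree 3 and real coefficients as required.

p(z) = z^3 -8·z^2 + 7·z.


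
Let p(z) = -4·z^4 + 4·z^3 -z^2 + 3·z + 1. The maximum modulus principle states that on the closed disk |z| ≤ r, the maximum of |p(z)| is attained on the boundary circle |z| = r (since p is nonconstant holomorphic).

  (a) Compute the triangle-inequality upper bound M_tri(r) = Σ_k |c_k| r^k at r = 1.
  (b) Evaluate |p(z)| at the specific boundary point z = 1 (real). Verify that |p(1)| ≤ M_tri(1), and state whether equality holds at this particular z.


Coefficients: c_0 = 1, c_1 = 3, c_2 = -1, c_3 = 4, c_4 = -4. Radius r = 1.
Part (a). Triangle bound: M_tri(r) = Σ_k |c_k| r^k
  = |1|·1^0 + |3|·1^1 + |-1|·1^2 + |4|·1^3 + |-4|·1^4
  = 1 + 3 + 1 + 4 + 4 = 13.
This bounds M(r) := max_{|z|=r} |p(z)| from above; equality holds iff all terms c_k z^k can be made to align in phase at a single z on |z|=r.
Part (b). At z = 1 (real, on the circle |z| = r):
  p(1) = (1)·1^0 + (3)·1^1 + (-1)·1^2 + (4)·1^3 + (-4)·1^4 = 3.
  |p(1)| = 3.
Check: |p(1)| = 3 ≤ 13 = M_tri(1). ✓ Equality does not hold at z = 1 (the coefficients have mixed signs, so the terms do not all align in phase there).

M_tri(1) = 13; |p(1)| = 3; equality at z=1: no.


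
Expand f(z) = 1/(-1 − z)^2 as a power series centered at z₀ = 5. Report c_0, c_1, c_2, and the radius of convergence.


Let w = z − z₀, so z = z₀ + w.
Then -1 − z = -1 − (z₀ + w) = (-1 − z₀) − w = -6 − w.
f(z) = 1/(-6 − w)^2 = (1/(-6)^2) · (1 − w/(-6))^{−2}.
By the binomial series (1−u)^{−2} = Σ_{n≥0} C(n+1, 1) u^n for |u|<1, with u = w/(-6):
  c_n = C(n+1, 1) / (-6)^(n+2).
  c_0 = 1/(-6)^2 = 1/36.
  c_1 = 2/(-6)^3 = -1/108.
  c_2 = 3/(-6)^4 = 1/432.
The series is valid for |w/d| < 1, i.e. |z − z₀| < |d|.
Radius of convergence: R = |-1 − z₀| = |-6| = 6 (distance from z₀ to the singularity z = -1).

c_0 = 1/36, c_1 = -1/108, c_2 = 1/432; R = 6.


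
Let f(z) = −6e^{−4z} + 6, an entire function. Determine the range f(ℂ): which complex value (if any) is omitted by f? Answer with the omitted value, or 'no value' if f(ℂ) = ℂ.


Little Picard bounds the complement of f(ℂ) to at most one point.
e^{−4z} is never zero on ℂ, so -6·e^{−4z} takes every value in ℂ ∖ {0}. Adding 6 shifts the range to ℂ ∖ {6}. Thus f omits exactly the value 6.

Omitted value: 6.


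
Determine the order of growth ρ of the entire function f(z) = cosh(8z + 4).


cosh(w) is a linear combination of e^{iw} and e^{−iw} (or e^w, e^{−w} in the hyperbolic case), so |cosh(w)| ≤ e^{|w|}. With w = 8z + 4, |w| ≤ 8|z| + 4 = 8r + 4 on |z| = r, giving M(r) ≤ e^{8r + 4}, so ρ ≤ 1. On a suitable ray (z = it for sin/cos; z = t for sinh/cosh, t real → ∞), |cosh(8z + 4)| grows like e^{8|t|}/2, so ρ ≥ 1. Hence ρ = 1.
Therefore ρ = 1.

Order ρ = 1.


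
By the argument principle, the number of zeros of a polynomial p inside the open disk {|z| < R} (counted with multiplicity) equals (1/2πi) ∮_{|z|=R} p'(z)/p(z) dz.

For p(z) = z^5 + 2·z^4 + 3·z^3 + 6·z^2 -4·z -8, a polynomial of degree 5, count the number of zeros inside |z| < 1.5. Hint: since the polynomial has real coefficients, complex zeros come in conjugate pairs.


The zeros of p are: -1, 1, -2, (0 + 2i), (0 - 2i).
Their magnitudes are: 1, 1, 2, 2, 2.
Zeros with |z| < R = 1.5: -1, 1.
Count = 2.
By the argument principle, (1/2πi) ∮_{|z|=R} p'(z)/p(z) dz equals exactly this count.

Number of zeros inside |z| < 1.5: 2.


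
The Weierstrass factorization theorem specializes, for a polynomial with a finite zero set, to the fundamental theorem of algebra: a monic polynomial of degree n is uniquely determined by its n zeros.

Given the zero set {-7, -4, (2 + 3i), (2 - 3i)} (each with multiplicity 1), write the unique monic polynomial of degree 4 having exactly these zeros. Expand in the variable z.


The polynomial is p(z) = ∏_{α ∈ S} (z − α), where S = {-7, -4, (2 + 3i), (2 - 3i)}.
Expanding the product yields: p(z) = z^4 + 7·z^3 -3·z^2 + 31·z + 364.
Note conjugate pairs combine to real quadratics: (z − (2+3i))(z − (2−3i)) = z² − 4z + 13.
The resulting polynomial has degree 4 and real coefficients as required.

p(z) = z^4 + 7·z^3 -3·z^2 + 31·z + 364.


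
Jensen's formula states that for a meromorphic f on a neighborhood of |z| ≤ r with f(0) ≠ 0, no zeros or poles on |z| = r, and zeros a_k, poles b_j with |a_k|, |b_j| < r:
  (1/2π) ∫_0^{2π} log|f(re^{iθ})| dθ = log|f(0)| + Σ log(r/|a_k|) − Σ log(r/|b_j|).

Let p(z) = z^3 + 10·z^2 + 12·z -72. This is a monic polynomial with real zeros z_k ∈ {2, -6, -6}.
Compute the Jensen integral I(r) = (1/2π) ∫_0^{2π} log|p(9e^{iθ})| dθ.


Zeros: -6, -6, 2; r = 9.
Inside |z| < r: -6, -6, 2. Outside (|z| ≥ r): ∅.
p(0) = -72, so log|p(0)| = log(72) = 4.2767.
Apply Jensen: I(r) = log|p(0)| + Σ_k log(r/|z_k|), summed over zeros inside |z| < r.
  log(r/|z_k|) for z_k = 2: log(9/2) = 1.5041
  log(r/|z_k|) for z_k = -6: log(9/6) = 0.4055
  log(r/|z_k|) for z_k = -6: log(9/6) = 0.4055
Sum over inside zeros: 2.3150.
I(r) = log|p(0)| + (inside sum) = 4.2767 + 2.3150 = 6.5917.
Closed form (all zeros inside, monic): I(r) = n·log(r) = 3·log(9) = 6.5917. ✓

I(r) ≈ 6.5917.


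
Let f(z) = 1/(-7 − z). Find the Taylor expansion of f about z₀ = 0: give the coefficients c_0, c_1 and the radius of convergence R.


Let w = z − z₀, so z = z₀ + w.
Then -7 − z = -7 − (z₀ + w) = (-7 − z₀) − w = -7 − w.
f(z) = 1/(-7 − w) = (1/(-7)) · 1/(1 − w/(-7)) = Σ_{n≥0} w^n / (-7)^(n+1).
So c_n = 1/(-7)^(n+1):
  c_0 = 1/(-7)^1 = -1/7.
  c_1 = 1/(-7)^2 = 1/49.
The series is valid for |w/d| < 1, i.e. |z − z₀| < |d|.
Radius of convergence: R = |-7 − z₀| = |-7| = 7 (distance from z₀ to the singularity z = -7).

c_0 = -1/7, c_1 = 1/49; R = 7.


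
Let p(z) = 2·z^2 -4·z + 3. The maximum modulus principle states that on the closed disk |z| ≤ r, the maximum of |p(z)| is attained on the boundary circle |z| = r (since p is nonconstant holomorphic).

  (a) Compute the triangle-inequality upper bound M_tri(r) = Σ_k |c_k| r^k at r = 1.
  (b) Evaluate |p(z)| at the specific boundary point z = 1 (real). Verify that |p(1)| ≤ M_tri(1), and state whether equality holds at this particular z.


Coefficients: c_0 = 3, c_1 = -4, c_2 = 2. Radius r = 1.
Part (a). Triangle bound: M_tri(r) = Σ_k |c_k| r^k
  = |3|·1^0 + |-4|·1^1 + |2|·1^2
  = 3 + 4 + 2 = 9.
This bounds M(r) := max_{|z|=r} |p(z)| from above; equality holds iff all terms c_k z^k can be made to align in phase at a single z on |z|=r.
Part (b). At z = 1 (real, on the circle |z| = r):
  p(1) = (3)·1^0 + (-4)·1^1 + (2)·1^2 = 1.
  |p(1)| = 1.
Check: |p(1)| = 1 ≤ 9 = M_tri(1). ✓ Equality does not hold at z = 1 (the coefficients have mixed signs, so the terms do not all align in phase there).

M_tri(1) = 9; |p(1)| = 1; equality at z=1: no.


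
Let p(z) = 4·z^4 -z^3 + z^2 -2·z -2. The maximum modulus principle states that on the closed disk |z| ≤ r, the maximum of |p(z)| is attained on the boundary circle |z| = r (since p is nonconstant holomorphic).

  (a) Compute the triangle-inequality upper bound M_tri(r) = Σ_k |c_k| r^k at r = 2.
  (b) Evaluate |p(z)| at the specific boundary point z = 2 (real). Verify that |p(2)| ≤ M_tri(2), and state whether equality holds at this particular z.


Coefficients: c_0 = -2, c_1 = -2, c_2 = 1, c_3 = -1, c_4 = 4. Radius r = 2.
Part (a). Triangle bound: M_tri(r) = Σ_k |c_k| r^k
  = |-2|·2^0 + |-2|·2^1 + |1|·2^2 + |-1|·2^3 + |4|·2^4
  = 2 + 4 + 4 + 8 + 64 = 82.
This bounds M(r) := max_{|z|=r} |p(z)| from above; equality holds iff all terms c_k z^k can be made to align in phase at a single z on |z|=r.
Part (b). At z = 2 (real, on the circle |z| = r):
  p(2) = (-2)·2^0 + (-2)·2^1 + (1)·2^2 + (-1)·2^3 + (4)·2^4 = 54.
  |p(2)| = 54.
Check: |p(2)| = 54 ≤ 82 = M_tri(2). ✓ Equality does not hold at z = 2 (the coefficients have mixed signs, so the terms do not all align in phase there).

M_tri(2) = 82; |p(2)| = 54; equality at z=2: no.


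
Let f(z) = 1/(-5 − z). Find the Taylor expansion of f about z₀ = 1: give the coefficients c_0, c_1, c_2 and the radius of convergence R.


Let w = z − z₀, so z = z₀ + w.
Then -5 − z = -5 − (z₀ + w) = (-5 − z₀) − w = -6 − w.
f(z) = 1/(-6 − w) = (1/(-6)) · 1/(1 − w/(-6)) = Σ_{n≥0} w^n / (-6)^(n+1).
So c_n = 1/(-6)^(n+1):
  c_0 = 1/(-6)^1 = -1/6.
  c_1 = 1/(-6)^2 = 1/36.
  c_2 = 1/(-6)^3 = -1/216.
The series is valid for |w/d| < 1, i.e. |z − z₀| < |d|.
Radius of convergence: R = |-5 − z₀| = |-6| = 6 (distance from z₀ to the singularity z = -5).

c_0 = -1/6, c_1 = 1/36, c_2 = -1/216; R = 6.


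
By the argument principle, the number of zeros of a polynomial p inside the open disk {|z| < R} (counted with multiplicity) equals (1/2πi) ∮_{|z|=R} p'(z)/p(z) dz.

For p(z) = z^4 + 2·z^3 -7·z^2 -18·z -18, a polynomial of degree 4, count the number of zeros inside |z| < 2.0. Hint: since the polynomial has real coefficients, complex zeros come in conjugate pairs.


The zeros of p are: 3, -3, (-1 + 1i), (-1 - 1i).
Their magnitudes are: 3, 3, 1.414, 1.414.
Zeros with |z| < R = 2.0: (-1 + 1i), (-1 - 1i).
Count = 2.
By the argument principle, (1/2πi) ∮_{|z|=R} p'(z)/p(z) dz equals exactly this count.

Number of zeros inside |z| < 2.0: 2.


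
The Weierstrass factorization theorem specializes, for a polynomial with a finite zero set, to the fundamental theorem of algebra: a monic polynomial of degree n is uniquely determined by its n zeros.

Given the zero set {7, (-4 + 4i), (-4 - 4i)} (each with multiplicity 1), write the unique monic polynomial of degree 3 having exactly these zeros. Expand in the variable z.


The polynomial is p(z) = ∏_{α ∈ S} (z − α), where S = {7, (-4 + 4i), (-4 - 4i)}.
Expanding the product yields: p(z) = z^3 + z^2 -24·z -224.
Note conjugate pairs combine to real quadratics: (z − (-4+4i))(z − (-4−4i)) = z² + 8z + 32.
The resulting polynomial has degree 3 and real coefficients as required.

p(z) = z^3 + z^2 -24·z -224.


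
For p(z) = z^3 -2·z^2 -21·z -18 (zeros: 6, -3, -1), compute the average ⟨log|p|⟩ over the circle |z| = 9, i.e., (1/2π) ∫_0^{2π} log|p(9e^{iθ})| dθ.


Zeros: -3, -1, 6; r = 9.
Inside |z| < r: -3, -1, 6. Outside (|z| ≥ r): ∅.
p(0) = -18, so log|p(0)| = log(18) = 2.8904.
Apply Jensen: I(r) = log|p(0)| + Σ_k log(r/|z_k|), summed over zeros inside |z| < r.
  log(r/|z_k|) for z_k = 6: log(9/6) = 0.4055
  log(r/|z_k|) for z_k = -3: log(9/3) = 1.0986
  log(r/|z_k|) for z_k = -1: log(9/1) = 2.1972
Sum over inside zeros: 3.7013.
I(r) = log|p(0)| + (inside sum) = 2.8904 + 3.7013 = 6.5917.
Closed form (all zeros inside, monic): I(r) = n·log(r) = 3·log(9) = 6.5917. ✓

I(r) ≈ 6.5917.


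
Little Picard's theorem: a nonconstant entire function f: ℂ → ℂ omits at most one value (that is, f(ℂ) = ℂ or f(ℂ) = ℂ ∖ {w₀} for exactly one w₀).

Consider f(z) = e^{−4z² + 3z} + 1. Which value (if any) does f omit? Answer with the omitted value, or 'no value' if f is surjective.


Little Picard bounds the complement of f(ℂ) to at most one point.
The exponent g(z) = −4z² + 3z is a nonconstant polynomial, hence surjective onto ℂ. So e^{g(z)} takes every value in {e^w : w ∈ ℂ} = ℂ ∖ {0}. Adding 1 shifts the range to ℂ ∖ {1}. f omits exactly 1.

Omitted value: 1.


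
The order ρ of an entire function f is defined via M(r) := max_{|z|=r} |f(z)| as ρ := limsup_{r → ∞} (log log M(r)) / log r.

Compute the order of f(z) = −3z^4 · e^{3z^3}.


M(r) = max_{|z|=r} |-3|·|z|^4·|e^{3z^3}| = 3·r^4 · e^{3r^3} (the factors attain their maxima compatibly on |z|=r). Then log M(r) = log 3 + 4·log r + 3r^3, dominated by the last term, so log log M(r) ~ 3·log r. The polynomial factor -3z^4 contributes only a log r term and does not affect the order. ρ = 3.
Therefore ρ = 3.

Order ρ = 3.


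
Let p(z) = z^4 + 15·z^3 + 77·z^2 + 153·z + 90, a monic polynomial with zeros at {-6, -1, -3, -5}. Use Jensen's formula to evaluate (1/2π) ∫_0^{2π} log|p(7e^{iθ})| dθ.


Zeros: -6, -5, -3, -1; r = 7.
Inside |z| < r: -6, -5, -3, -1. Outside (|z| ≥ r): ∅.
p(0) = 90, so log|p(0)| = log(90) = 4.4998.
Apply Jensen: I(r) = log|p(0)| + Σ_k log(r/|z_k|), summed over zeros inside |z| < r.
  log(r/|z_k|) for z_k = -6: log(7/6) = 0.1542
  log(r/|z_k|) for z_k = -1: log(7/1) = 1.9459
  log(r/|z_k|) for z_k = -3: log(7/3) = 0.8473
  log(r/|z_k|) for z_k = -5: log(7/5) = 0.3365
Sum over inside zeros: 3.2838.
I(r) = log|p(0)| + (inside sum) = 4.4998 + 3.2838 = 7.7836.
Closed form (all zeros inside, monic): I(r) = n·log(r) = 4·log(7) = 7.7836. ✓

I(r) ≈ 7.7836.


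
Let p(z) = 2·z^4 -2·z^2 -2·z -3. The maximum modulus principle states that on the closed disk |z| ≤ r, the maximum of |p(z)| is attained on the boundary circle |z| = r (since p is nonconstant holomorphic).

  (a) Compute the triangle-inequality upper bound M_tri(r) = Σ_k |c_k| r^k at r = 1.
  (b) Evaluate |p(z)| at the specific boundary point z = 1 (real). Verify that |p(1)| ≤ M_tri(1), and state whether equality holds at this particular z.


Coefficients: c_0 = -3, c_1 = -2, c_2 = -2, c_3 = 0, c_4 = 2. Radius r = 1.
Part (a). Triangle bound: M_tri(r) = Σ_k |c_k| r^k
  = |-3|·1^0 + |-2|·1^1 + |-2|·1^2 + |0|·1^3 + |2|·1^4
  = 3 + 2 + 2 + 0 + 2 = 9.
This bounds M(r) := max_{|z|=r} |p(z)| from above; equality holds iff all terms c_k z^k can be made to align in phase at a single z on |z|=r.
Part (b). At z = 1 (real, on the circle |z| = r):
  p(1) = (-3)·1^0 + (-2)·1^1 + (-2)·1^2 + (0)·1^3 + (2)·1^4 = -5.
  |p(1)| = 5.
Check: |p(1)| = 5 ≤ 9 = M_tri(1). ✓ Equality does not hold at z = 1 (the coefficients have mixed signs, so the terms do not all align in phase there).

M_tri(1) = 9; |p(1)| = 5; equality at z=1: no.


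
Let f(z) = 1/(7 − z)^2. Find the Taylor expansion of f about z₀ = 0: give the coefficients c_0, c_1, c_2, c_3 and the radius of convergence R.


Let w = z − z₀, so z = z₀ + w.
Then 7 − z = 7 − (z₀ + w) = (7 − z₀) − w = 7 − w.
f(z) = 1/(7 − w)^2 = (1/(7)^2) · (1 − w/(7))^{−2}.
By the binomial series (1−u)^{−2} = Σ_{n≥0} C(n+1, 1) u^n for |u|<1, with u = w/(7):
  c_n = C(n+1, 1) / (7)^(n+2).
  c_0 = 1/(7)^2 = 1/49.
  c_1 = 2/(7)^3 = 2/343.
  c_2 = 3/(7)^4 = 3/2401.
  c_3 = 4/(7)^5 = 4/16807.
The series is valid for |w/d| < 1, i.e. |z − z₀| < |d|.
Radius of convergence: R = |7 − z₀| = |7| = 7 (distance from z₀ to the singularity z = 7).

c_0 = 1/49, c_1 = 2/343, c_2 = 3/2401, c_3 = 4/16807; R = 7.


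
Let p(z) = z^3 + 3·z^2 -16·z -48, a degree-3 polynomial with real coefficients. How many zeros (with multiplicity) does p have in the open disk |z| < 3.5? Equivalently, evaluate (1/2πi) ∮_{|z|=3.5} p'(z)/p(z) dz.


The zeros of p are: -3, -4, 4.
Their magnitudes are: 3, 4, 4.
Zeros with |z| < R = 3.5: -3.
Count = 1.
By the argument principle, (1/2πi) ∮_{|z|=R} p'(z)/p(z) dz equals exactly this count.

Number of zeros inside |z| < 3.5: 1.


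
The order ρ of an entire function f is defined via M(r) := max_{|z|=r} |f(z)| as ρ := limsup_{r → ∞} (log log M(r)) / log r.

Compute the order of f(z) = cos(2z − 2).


cos(w) is a linear combination of e^{iw} and e^{−iw} (or e^w, e^{−w} in the hyperbolic case), so |cos(w)| ≤ e^{|w|}. With w = 2z − 2, |w| ≤ 2|z| + 2 = 2r + 2 on |z| = r, giving M(r) ≤ e^{2r + 2}, so ρ ≤ 1. On a suitable ray (z = it for sin/cos; z = t for sinh/cosh, t real → ∞), |cos(2z − 2)| grows like e^{2|t|}/2, so ρ ≥ 1. Hence ρ = 1.
Therefore ρ = 1.

Order ρ = 1.


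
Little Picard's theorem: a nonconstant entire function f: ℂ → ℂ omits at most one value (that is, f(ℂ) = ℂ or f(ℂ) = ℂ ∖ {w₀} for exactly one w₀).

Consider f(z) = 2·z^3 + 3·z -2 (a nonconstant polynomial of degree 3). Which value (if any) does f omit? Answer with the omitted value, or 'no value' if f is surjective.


Little Picard bounds the complement of f(ℂ) to at most one point.
For every w ∈ ℂ, the equation p(z) − w = 0 is a nonconstant polynomial in z and hence has at least one root by the fundamental theorem of algebra. So p is surjective onto ℂ, omitting no value.

Omitted value: no value.


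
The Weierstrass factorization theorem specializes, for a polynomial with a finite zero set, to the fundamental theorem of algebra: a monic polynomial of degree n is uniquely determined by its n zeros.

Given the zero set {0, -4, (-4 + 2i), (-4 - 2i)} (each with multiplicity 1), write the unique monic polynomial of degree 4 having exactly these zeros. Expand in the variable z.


The polynomial is p(z) = ∏_{α ∈ S} (z − α), where S = {0, -4, (-4 + 2i), (-4 - 2i)}.
Expanding the product yields: p(z) = z^4 + 12·z^3 + 52·z^2 + 80·z.
Note conjugate pairs combine to real quadratics: (z − (-4+2i))(z − (-4−2i)) = z² + 8z + 20.
The resulting polynomial has degree 4 and real coefficients as required.

p(z) = z^4 + 12·z^3 + 52·z^2 + 80·z.


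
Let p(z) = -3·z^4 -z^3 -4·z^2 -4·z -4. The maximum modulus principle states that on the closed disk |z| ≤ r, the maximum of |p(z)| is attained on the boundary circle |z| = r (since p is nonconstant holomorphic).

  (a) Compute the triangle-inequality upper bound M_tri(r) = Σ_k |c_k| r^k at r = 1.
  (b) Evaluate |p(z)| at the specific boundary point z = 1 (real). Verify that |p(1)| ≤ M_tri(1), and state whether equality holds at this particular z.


Coefficients: c_0 = -4, c_1 = -4, c_2 = -4, c_3 = -1, c_4 = -3. Radius r = 1.
Part (a). Triangle bound: M_tri(r) = Σ_k |c_k| r^k
  = |-4|·1^0 + |-4|·1^1 + |-4|·1^2 + |-1|·1^3 + |-3|·1^4
  = 4 + 4 + 4 + 1 + 3 = 16.
This bounds M(r) := max_{|z|=r} |p(z)| from above; equality holds iff all terms c_k z^k can be made to align in phase at a single z on |z|=r.
Part (b). At z = 1 (real, on the circle |z| = r):
  p(1) = (-4)·1^0 + (-4)·1^1 + (-4)·1^2 + (-1)·1^3 + (-3)·1^4 = -16.
  |p(1)| = 16.
Since all nonzero coefficients share the same sign, |p(1)| = 16 = M_tri(1); the triangle bound is attained at z = 1, so in fact M(r) = 16.

M_tri(1) = 16; |p(1)| = 16; equality at z=1: yes.


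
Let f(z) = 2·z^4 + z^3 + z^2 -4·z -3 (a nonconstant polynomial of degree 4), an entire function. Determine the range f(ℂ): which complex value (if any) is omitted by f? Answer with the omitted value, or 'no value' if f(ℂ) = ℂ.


Little Picard bounds the complement of f(ℂ) to at most one point.
For every w ∈ ℂ, the equation p(z) − w = 0 is a nonconstant polynomial in z and hence has at least one root by the fundamental theorem of algebra. So p is surjective onto ℂ, omitting no value.

Omitted value: no value.


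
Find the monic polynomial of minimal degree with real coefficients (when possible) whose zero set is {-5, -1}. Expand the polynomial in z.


The polynomial is p(z) = ∏_{α ∈ S} (z − α), where S = {-5, -1}.
Expanding the product yields: p(z) = z^2 + 6·z + 5.
The resulting polynomial has degree 2 and real coefficients as required.

p(z) = z^2 + 6·z + 5.


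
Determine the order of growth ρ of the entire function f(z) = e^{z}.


|e^{z}| = e^{Re(1·z) + 0} ≤ e^{1|z|^1 + 0} = e^{1r^1 + 0} on |z| = r, so ρ ≤ 1. Choosing z on |z|=r so that 1·z is real positive (always possible by picking arg z appropriately) gives |f(z)| = e^{1r^1 + 0}, matching the bound. The additive constant 0 does not affect log log M(r) ~ 1·log r. Hence ρ = 1.
Therefore ρ = 1.

Order ρ = 1.


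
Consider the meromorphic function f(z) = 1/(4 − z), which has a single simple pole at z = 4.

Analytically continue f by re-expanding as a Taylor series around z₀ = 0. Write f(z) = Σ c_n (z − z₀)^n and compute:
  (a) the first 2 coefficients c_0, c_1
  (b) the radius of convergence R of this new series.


Let w = z − z₀, so z = z₀ + w.
Then 4 − z = 4 − (z₀ + w) = (4 − z₀) − w = 4 − w.
f(z) = 1/(4 − w) = (1/(4)) · 1/(1 − w/(4)) = Σ_{n≥0} w^n / (4)^(n+1).
So c_n = 1/(4)^(n+1):
  c_0 = 1/(4)^1 = 1/4.
  c_1 = 1/(4)^2 = 1/16.
The series is valid for |w/d| < 1, i.e. |z − z₀| < |d|.
Radius of convergence: R = |4 − z₀| = |4| = 4 (distance from z₀ to the singularity z = 4).

c_0 = 1/4, c_1 = 1/16; R = 4.


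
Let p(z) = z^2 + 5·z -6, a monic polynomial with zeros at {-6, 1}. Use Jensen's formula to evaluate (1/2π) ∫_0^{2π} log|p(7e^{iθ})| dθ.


Zeros: -6, 1; r = 7.
Inside |z| < r: -6, 1. Outside (|z| ≥ r): ∅.
p(0) = -6, so log|p(0)| = log(6) = 1.7918.
Apply Jensen: I(r) = log|p(0)| + Σ_k log(r/|z_k|), summed over zeros inside |z| < r.
  log(r/|z_k|) for z_k = -6: log(7/6) = 0.1542
  log(r/|z_k|) for z_k = 1: log(7/1) = 1.9459
Sum over inside zeros: 2.1001.
I(r) = log|p(0)| + (inside sum) = 1.7918 + 2.1001 = 3.8918.
Closed form (all zeros inside, monic): I(r) = n·log(r) = 2·log(7) = 3.8918. ✓

I(r) ≈ 3.8918.


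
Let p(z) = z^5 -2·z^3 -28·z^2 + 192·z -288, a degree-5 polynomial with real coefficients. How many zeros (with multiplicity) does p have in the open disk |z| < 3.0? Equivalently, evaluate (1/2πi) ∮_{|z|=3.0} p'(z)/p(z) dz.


The zeros of p are: (-3 + 3i), (-3 - 3i), 2, (2 + 2i), (2 - 2i).
Their magnitudes are: 4.243, 4.243, 2, 2.828, 2.828.
Zeros with |z| < R = 3.0: 2, (2 + 2i), (2 - 2i).
Count = 3.
By the argument principle, (1/2πi) ∮_{|z|=R} p'(z)/p(z) dz equals exactly this count.

Number of zeros inside |z| < 3.0: 3.


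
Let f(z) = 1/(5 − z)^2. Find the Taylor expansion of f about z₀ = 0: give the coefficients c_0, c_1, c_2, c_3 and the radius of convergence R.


Let w = z − z₀, so z = z₀ + w.
Then 5 − z = 5 − (z₀ + w) = (5 − z₀) − w = 5 − w.
f(z) = 1/(5 − w)^2 = (1/(5)^2) · (1 − w/(5))^{−2}.
By the binomial series (1−u)^{−2} = Σ_{n≥0} C(n+1, 1) u^n for |u|<1, with u = w/(5):
  c_n = C(n+1, 1) / (5)^(n+2).
  c_0 = 1/(5)^2 = 1/25.
  c_1 = 2/(5)^3 = 2/125.
  c_2 = 3/(5)^4 = 3/625.
  c_3 = 4/(5)^5 = 4/3125.
The series is valid for |w/d| < 1, i.e. |z − z₀| < |d|.
Radius of convergence: R = |5 − z₀| = |5| = 5 (distance from z₀ to the singularity z = 5).

c_0 = 1/25, c_1 = 2/125, c_2 = 3/625, c_3 = 4/3125; R = 5.


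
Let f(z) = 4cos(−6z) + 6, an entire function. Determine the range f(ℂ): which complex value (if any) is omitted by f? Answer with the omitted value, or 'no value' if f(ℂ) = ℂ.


Little Picard bounds the complement of f(ℂ) to at most one point.
cos is entire and surjective onto ℂ: for every w ∈ ℂ, cos(ζ) = w has a solution ζ ∈ ℂ (e.g., via the complex inverse arccos). With ζ = −6z this gives z = ζ/(-6). Then 4·cos(−6z) takes every value in 4·ℂ = ℂ, and adding 6 is a bijection of ℂ. So f is surjective and omits no value. (Note: only on the real line is cos bounded by [−1, 1].)

Omitted value: no value.


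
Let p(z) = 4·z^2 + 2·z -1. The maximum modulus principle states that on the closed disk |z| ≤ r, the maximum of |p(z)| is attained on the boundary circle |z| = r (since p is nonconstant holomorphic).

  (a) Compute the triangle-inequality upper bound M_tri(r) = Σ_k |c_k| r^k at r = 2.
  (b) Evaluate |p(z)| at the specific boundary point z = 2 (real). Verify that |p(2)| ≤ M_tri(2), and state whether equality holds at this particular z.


Coefficients: c_0 = -1, c_1 = 2, c_2 = 4. Radius r = 2.
Part (a). Triangle bound: M_tri(r) = Σ_k |c_k| r^k
  = |-1|·2^0 + |2|·2^1 + |4|·2^2
  = 1 + 4 + 16 = 21.
This bounds M(r) := max_{|z|=r} |p(z)| from above; equality holds iff all terms c_k z^k can be made to align in phase at a single z on |z|=r.
Part (b). At z = 2 (real, on the circle |z| = r):
  p(2) = (-1)·2^0 + (2)·2^1 + (4)·2^2 = 19.
  |p(2)| = 19.
Check: |p(2)| = 19 ≤ 21 = M_tri(2). ✓ Equality does not hold at z = 2 (the coefficients have mixed signs, so the terms do not all align in phase there).

M_tri(2) = 21; |p(2)| = 19; equality at z=2: no.


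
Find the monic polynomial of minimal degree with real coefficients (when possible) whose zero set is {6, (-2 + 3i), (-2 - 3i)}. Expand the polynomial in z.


The polynomial is p(z) = ∏_{α ∈ S} (z − α), where S = {6, (-2 + 3i), (-2 - 3i)}.
Expanding the product yields: p(z) = z^3 -2·z^2 -11·z -78.
Note conjugate pairs combine to real quadratics: (z − (-2+3i))(z − (-2−3i)) = z² + 4z + 13.
The resulting polynomial has degree 3 and real coefficients as required.

p(z) = z^3 -2·z^2 -11·z -78.


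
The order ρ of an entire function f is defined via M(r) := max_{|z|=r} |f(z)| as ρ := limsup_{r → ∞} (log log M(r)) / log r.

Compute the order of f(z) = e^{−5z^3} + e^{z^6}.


Each summand is entire of order 3 and 6 respectively (as in the single-exponential case). The order of a sum is at most the max of the orders, so ρ ≤ 6. For the lower bound: on |z|=r choose arg z so that 1z^6 is real positive; then |e^{1z^6}| = e^{1r^6} while |e^{-5z^3}| ≤ e^{5r^3} = o(e^{1r^6}). So |f| ≥ e^{1r^6}(1 − o(1)) and ρ ≥ 6. Hence ρ = max(3, 6) = 6.
Therefore ρ = 6.

Order ρ = 6.


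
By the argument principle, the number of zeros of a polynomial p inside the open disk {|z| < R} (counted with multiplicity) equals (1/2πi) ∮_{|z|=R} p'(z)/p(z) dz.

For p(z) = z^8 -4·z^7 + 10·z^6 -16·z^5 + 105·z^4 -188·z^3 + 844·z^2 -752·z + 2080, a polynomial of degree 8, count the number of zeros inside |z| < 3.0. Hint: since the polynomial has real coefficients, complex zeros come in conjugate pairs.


The zeros of p are: (3 + 2i), (3 - 2i), (-2 + 2i), (-2 - 2i), (0 + 2i), (0 - 2i), (1 + 2i), (1 - 2i).
Their magnitudes are: 3.606, 3.606, 2.828, 2.828, 2, 2, 2.236, 2.236.
Zeros with |z| < R = 3.0: (-2 + 2i), (-2 - 2i), (0 + 2i), (0 - 2i), (1 + 2i), (1 - 2i).
Count = 6.
By the argument principle, (1/2πi) ∮_{|z|=R} p'(z)/p(z) dz equals exactly this count.

Number of zeros inside |z| < 3.0: 6.


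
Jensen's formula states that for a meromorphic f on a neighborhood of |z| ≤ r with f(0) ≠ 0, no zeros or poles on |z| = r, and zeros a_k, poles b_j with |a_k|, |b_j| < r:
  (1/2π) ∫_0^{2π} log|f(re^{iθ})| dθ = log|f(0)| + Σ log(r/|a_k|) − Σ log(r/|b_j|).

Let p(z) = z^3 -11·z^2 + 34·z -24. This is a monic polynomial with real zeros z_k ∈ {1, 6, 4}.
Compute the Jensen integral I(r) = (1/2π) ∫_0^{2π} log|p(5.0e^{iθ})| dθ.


Zeros: 1, 4, 6; r = 5.0.
Inside |z| < r: 1, 4. Outside (|z| ≥ r): 6.
p(0) = -24, so log|p(0)| = log(24) = 3.1781.
Apply Jensen: I(r) = log|p(0)| + Σ_k log(r/|z_k|), summed over zeros inside |z| < r.
  log(r/|z_k|) for z_k = 1: log(5.0/1) = 1.6094
  log(r/|z_k|) for z_k = 4: log(5.0/4) = 0.2231
  Outside zeros (6) contribute nothing to the Jensen sum.
Sum over inside zeros: 1.8326.
I(r) = log|p(0)| + (inside sum) = 3.1781 + 1.8326 = 5.0106.
Note: since some zeros are outside |z| ≤ r, the simplified n·log(r) form does NOT apply — only the inside zeros contribute.

I(r) ≈ 5.0106.


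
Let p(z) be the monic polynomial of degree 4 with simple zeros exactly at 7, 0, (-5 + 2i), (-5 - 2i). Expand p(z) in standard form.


The polynomial is p(z) = ∏_{α ∈ S} (z − α), where S = {7, 0, (-5 + 2i), (-5 - 2i)}.
Expanding the product yields: p(z) = z^4 + 3·z^3 -41·z^2 -203·z.
Note conjugate pairs combine to real quadratics: (z − (-5+2i))(z − (-5−2i)) = z² + 10z + 29.
The resulting polynomial has degree 4 and real coefficients as required.

p(z) = z^4 + 3·z^3 -41·z^2 -203·z.


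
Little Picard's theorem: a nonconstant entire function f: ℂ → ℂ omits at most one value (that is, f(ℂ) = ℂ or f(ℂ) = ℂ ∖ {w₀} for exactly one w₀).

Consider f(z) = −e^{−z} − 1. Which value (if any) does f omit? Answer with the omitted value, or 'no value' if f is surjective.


Little Picard bounds the complement of f(ℂ) to at most one point.
e^{−z} is never zero on ℂ, so -1·e^{−z} takes every value in ℂ ∖ {0}. Adding -1 shifts the range to ℂ ∖ {-1}. Thus f omits exactly the value -1.

Omitted value: -1.


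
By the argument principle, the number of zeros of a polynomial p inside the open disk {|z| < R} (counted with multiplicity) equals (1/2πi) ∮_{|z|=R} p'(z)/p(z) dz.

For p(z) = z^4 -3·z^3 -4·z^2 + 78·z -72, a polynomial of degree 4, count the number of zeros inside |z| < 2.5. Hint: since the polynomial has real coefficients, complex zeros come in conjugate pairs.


The zeros of p are: -4, 1, (3 + 3i), (3 - 3i).
Their magnitudes are: 4, 1, 4.243, 4.243.
Zeros with |z| < R = 2.5: 1.
Count = 1.
By the argument principle, (1/2πi) ∮_{|z|=R} p'(z)/p(z) dz equals exactly this count.

Number of zeros inside |z| < 2.5: 1.


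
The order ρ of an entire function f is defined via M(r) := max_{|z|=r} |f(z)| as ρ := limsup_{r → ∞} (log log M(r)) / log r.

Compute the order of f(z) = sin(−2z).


sin(w) is a linear combination of e^{iw} and e^{−iw} (or e^w, e^{−w} in the hyperbolic case), so |sin(w)| ≤ e^{|w|}. With w = −2z, |w| ≤ 2|z| + 0 = 2r + 0 on |z| = r, giving M(r) ≤ e^{2r + 0}, so ρ ≤ 1. On a suitable ray (z = it for sin/cos; z = t for sinh/cosh, t real → ∞), |sin(−2z)| grows like e^{2|t|}/2, so ρ ≥ 1. Hence ρ = 1.
Therefore ρ = 1.

Order ρ = 1.


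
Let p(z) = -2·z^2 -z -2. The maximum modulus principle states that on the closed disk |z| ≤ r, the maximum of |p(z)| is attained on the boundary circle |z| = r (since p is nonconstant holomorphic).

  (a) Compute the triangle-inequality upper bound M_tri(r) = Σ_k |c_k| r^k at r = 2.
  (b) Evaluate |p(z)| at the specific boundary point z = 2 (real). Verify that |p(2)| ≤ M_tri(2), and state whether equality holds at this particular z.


Coefficients: c_0 = -2, c_1 = -1, c_2 = -2. Radius r = 2.
Part (a). Triangle bound: M_tri(r) = Σ_k |c_k| r^k
  = |-2|·2^0 + |-1|·2^1 + |-2|·2^2
  = 2 + 2 + 8 = 12.
This bounds M(r) := max_{|z|=r} |p(z)| from above; equality holds iff all terms c_k z^k can be made to align in phase at a single z on |z|=r.
Part (b). At z = 2 (real, on the circle |z| = r):
  p(2) = (-2)·2^0 + (-1)·2^1 + (-2)·2^2 = -12.
  |p(2)| = 12.
Since all nonzero coefficients share the same sign, |p(2)| = 12 = M_tri(2); the triangle bound is attained at z = 2, so in fact M(r) = 12.

M_tri(2) = 12; |p(2)| = 12; equality at z=2: yes.


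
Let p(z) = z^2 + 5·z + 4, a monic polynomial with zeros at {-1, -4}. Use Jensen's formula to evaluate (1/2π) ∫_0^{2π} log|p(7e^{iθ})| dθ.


Zeros: -4, -1; r = 7.
Inside |z| < r: -4, -1. Outside (|z| ≥ r): ∅.
p(0) = 4, so log|p(0)| = log(4) = 1.3863.
Apply Jensen: I(r) = log|p(0)| + Σ_k log(r/|z_k|), summed over zeros inside |z| < r.
  log(r/|z_k|) for z_k = -1: log(7/1) = 1.9459
  log(r/|z_k|) for z_k = -4: log(7/4) = 0.5596
Sum over inside zeros: 2.5055.
I(r) = log|p(0)| + (inside sum) = 1.3863 + 2.5055 = 3.8918.
Closed form (all zeros inside, monic): I(r) = n·log(r) = 2·log(7) = 3.8918. ✓

I(r) ≈ 3.8918.


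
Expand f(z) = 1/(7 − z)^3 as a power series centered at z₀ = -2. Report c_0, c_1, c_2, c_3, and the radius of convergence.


Let w = z − z₀, so z = z₀ + w.
Then 7 − z = 7 − (z₀ + w) = (7 − z₀) − w = 9 − w.
f(z) = 1/(9 − w)^3 = (1/(9)^3) · (1 − w/(9))^{−3}.
By the binomial series (1−u)^{−3} = Σ_{n≥0} C(n+2, 2) u^n for |u|<1, with u = w/(9):
  c_n = C(n+2, 2) / (9)^(n+3).
  c_0 = 1/(9)^3 = 1/729.
  c_1 = 3/(9)^4 = 1/2187.
  c_2 = 6/(9)^5 = 2/19683.
  c_3 = 10/(9)^6 = 10/531441.
The series is valid for |w/d| < 1, i.e. |z − z₀| < |d|.
Radius of convergence: R = |7 − z₀| = |9| = 9 (distance from z₀ to the singularity z = 7).

c_0 = 1/729, c_1 = 1/2187, c_2 = 2/19683, c_3 = 10/531441; R = 9.


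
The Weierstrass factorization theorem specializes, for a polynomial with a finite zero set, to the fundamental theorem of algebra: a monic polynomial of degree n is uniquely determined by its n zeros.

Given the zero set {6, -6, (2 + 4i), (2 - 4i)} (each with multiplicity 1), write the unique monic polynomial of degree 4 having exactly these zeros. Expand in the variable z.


The polynomial is p(z) = ∏_{α ∈ S} (z − α), where S = {6, -6, (2 + 4i), (2 - 4i)}.
Expanding the product yields: p(z) = z^4 -4·z^3 -16·z^2 + 144·z -720.
Note conjugate pairs combine to real quadratics: (z − (2+4i))(z − (2−4i)) = z² − 4z + 20.
The resulting polynomial has degree 4 and real coefficients as required.

p(z) = z^4 -4·z^3 -16·z^2 + 144·z -720.


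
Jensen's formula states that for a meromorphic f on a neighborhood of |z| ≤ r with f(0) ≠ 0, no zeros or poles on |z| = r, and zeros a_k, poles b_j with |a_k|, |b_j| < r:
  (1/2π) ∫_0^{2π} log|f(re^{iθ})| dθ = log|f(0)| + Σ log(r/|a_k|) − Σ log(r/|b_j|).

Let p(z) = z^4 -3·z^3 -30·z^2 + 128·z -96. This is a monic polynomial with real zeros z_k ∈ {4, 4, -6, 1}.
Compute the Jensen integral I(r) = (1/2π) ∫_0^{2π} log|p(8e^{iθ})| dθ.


Zeros: -6, 1, 4, 4; r = 8.
Inside |z| < r: -6, 1, 4, 4. Outside (|z| ≥ r): ∅.
p(0) = -96, so log|p(0)| = log(96) = 4.5643.
Apply Jensen: I(r) = log|p(0)| + Σ_k log(r/|z_k|), summed over zeros inside |z| < r.
  log(r/|z_k|) for z_k = 4: log(8/4) = 0.6931
  log(r/|z_k|) for z_k = 4: log(8/4) = 0.6931
  log(r/|z_k|) for z_k = -6: log(8/6) = 0.2877
  log(r/|z_k|) for z_k = 1: log(8/1) = 2.0794
Sum over inside zeros: 3.7534.
I(r) = log|p(0)| + (inside sum) = 4.5643 + 3.7534 = 8.3178.
Closed form (all zeros inside, monic): I(r) = n·log(r) = 4·log(8) = 8.3178. ✓

I(r) ≈ 8.3178.


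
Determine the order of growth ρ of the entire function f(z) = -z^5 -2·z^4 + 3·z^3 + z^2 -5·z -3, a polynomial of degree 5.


|f(z)| ≤ Σ|c_k|·r^k = O(r^5) as r → ∞. Polynomial growth is O(e^{r^ε}) for every ε > 0 (since r^5/e^{r^ε} → 0), so ρ ≤ ε for all ε > 0, i.e. ρ = 0. Every nonconstant polynomial has order 0.
Therefore ρ = 0.

Order ρ = 0.


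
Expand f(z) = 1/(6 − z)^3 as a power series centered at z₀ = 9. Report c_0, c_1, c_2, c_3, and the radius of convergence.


Let w = z − z₀, so z = z₀ + w.
Then 6 − z = 6 − (z₀ + w) = (6 − z₀) − w = -3 − w.
f(z) = 1/(-3 − w)^3 = (1/(-3)^3) · (1 − w/(-3))^{−3}.
By the binomial series (1−u)^{−3} = Σ_{n≥0} C(n+2, 2) u^n for |u|<1, with u = w/(-3):
  c_n = C(n+2, 2) / (-3)^(n+3).
  c_0 = 1/(-3)^3 = -1/27.
  c_1 = 3/(-3)^4 = 1/27.
  c_2 = 6/(-3)^5 = -2/81.
  c_3 = 10/(-3)^6 = 10/729.
The series is valid for |w/d| < 1, i.e. |z − z₀| < |d|.
Radius of convergence: R = |6 − z₀| = |-3| = 3 (distance from z₀ to the singularity z = 6).

c_0 = -1/27, c_1 = 1/27, c_2 = -2/81, c_3 = 10/729; R = 3.


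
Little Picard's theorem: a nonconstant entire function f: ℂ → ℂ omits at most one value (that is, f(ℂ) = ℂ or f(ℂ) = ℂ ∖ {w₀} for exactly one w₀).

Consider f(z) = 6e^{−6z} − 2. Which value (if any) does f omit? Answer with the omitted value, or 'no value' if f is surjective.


Little Picard bounds the complement of f(ℂ) to at most one point.
e^{−6z} is never zero on ℂ, so 6·e^{−6z} takes every value in ℂ ∖ {0}. Adding -2 shifts the range to ℂ ∖ {-2}. Thus f omits exactly the value -2.

Omitted value: -2.


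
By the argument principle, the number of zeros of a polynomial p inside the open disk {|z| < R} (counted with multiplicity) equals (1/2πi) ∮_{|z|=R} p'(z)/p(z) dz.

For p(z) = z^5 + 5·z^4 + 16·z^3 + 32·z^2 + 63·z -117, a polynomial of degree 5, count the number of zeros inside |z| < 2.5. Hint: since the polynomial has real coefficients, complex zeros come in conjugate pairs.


The zeros of p are: (0 + 3i), (0 - 3i), 1, (-3 + 2i), (-3 - 2i).
Their magnitudes are: 3, 3, 1, 3.606, 3.606.
Zeros with |z| < R = 2.5: 1.
Count = 1.
By the argument principle, (1/2πi) ∮_{|z|=R} p'(z)/p(z) dz equals exactly this count.

Number of zeros inside |z| < 2.5: 1.


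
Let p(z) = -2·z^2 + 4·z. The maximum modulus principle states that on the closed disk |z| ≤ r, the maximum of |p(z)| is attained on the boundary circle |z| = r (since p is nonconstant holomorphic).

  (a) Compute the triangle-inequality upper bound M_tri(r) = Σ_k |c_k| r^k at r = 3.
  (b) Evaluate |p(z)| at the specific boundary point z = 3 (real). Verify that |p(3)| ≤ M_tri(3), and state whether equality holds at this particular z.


Coefficients: c_0 = 0, c_1 = 4, c_2 = -2. Radius r = 3.
Part (a). Triangle bound: M_tri(r) = Σ_k |c_k| r^k
  = |0|·3^0 + |4|·3^1 + |-2|·3^2
  = 0 + 12 + 18 = 30.
This bounds M(r) := max_{|z|=r} |p(z)| from above; equality holds iff all terms c_k z^k can be made to align in phase at a single z on |z|=r.
Part (b). At z = 3 (real, on the circle |z| = r):
  p(3) = (0)·3^0 + (4)·3^1 + (-2)·3^2 = -6.
  |p(3)| = 6.
Check: |p(3)| = 6 ≤ 30 = M_tri(3). ✓ Equality does not hold at z = 3 (the coefficients have mixed signs, so the terms do not all align in phase there).

M_tri(3) = 30; |p(3)| = 6; equality at z=3: no.


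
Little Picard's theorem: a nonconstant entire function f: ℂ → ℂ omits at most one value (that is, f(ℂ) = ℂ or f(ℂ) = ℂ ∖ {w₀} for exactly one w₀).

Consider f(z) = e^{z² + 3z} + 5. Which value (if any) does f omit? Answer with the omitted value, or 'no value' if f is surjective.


Little Picard bounds the complement of f(ℂ) to at most one point.
The exponent g(z) = z² + 3z is a nonconstant polynomial, hence surjective onto ℂ. So e^{g(z)} takes every value in {e^w : w ∈ ℂ} = ℂ ∖ {0}. Adding 5 shifts the range to ℂ ∖ {5}. f omits exactly 5.

Omitted value: 5.


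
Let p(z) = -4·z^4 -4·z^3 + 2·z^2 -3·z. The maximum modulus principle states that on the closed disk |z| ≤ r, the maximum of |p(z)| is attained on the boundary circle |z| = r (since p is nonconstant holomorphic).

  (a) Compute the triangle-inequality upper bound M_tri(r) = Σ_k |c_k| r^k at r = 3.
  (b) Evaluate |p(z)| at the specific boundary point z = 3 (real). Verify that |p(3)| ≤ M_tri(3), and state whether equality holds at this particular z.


Coefficients: c_0 = 0, c_1 = -3, c_2 = 2, c_3 = -4, c_4 = -4. Radius r = 3.
Part (a). Triangle bound: M_tri(r) = Σ_k |c_k| r^k
  = |0|·3^0 + |-3|·3^1 + |2|·3^2 + |-4|·3^3 + |-4|·3^4
  = 0 + 9 + 18 + 108 + 324 = 459.
This bounds M(r) := max_{|z|=r} |p(z)| from above; equality holds iff all terms c_k z^k can be made to align in phase at a single z on |z|=r.
Part (b). At z = 3 (real, on the circle |z| = r):
  p(3) = (0)·3^0 + (-3)·3^1 + (2)·3^2 + (-4)·3^3 + (-4)·3^4 = -423.
  |p(3)| = 423.
Check: |p(3)| = 423 ≤ 459 = M_tri(3). ✓ Equality does not hold at z = 3 (the coefficients have mixed signs, so the terms do not all align in phase there).

M_tri(3) = 459; |p(3)| = 423; equality at z=3: no.
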